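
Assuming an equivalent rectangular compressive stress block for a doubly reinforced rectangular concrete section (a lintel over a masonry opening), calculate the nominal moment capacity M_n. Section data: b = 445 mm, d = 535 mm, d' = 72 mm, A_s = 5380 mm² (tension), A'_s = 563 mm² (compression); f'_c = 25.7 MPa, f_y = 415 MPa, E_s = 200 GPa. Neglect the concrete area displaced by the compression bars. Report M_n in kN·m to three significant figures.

M_n ≈ 972 kN·m

Assume both tension and compression steel yield.
Net tension couple steel: A_s − A'_s = 4817 mm².
a = (A_s − A'_s) f_y / (0.85 f'_c b) = 1999055/(0.85 × 25.7 × 445) = 205.64 mm.
c = a/β₁ = 205.64/0.85 = 241.93 mm; ε'_s = 0.003(c − d')/c = 0.0021 ≥ f_y/E_s = 0.0021, so compression steel does yield.
M_n = (A_s − A'_s) f_y (d − a/2) + A'_s f_y (d − d') = [1999055 × (535 − 102.82) + 233645 × (535 − 72)] × 10⁻⁶ = 863.95 + 108.18 = 972.13 kN·m.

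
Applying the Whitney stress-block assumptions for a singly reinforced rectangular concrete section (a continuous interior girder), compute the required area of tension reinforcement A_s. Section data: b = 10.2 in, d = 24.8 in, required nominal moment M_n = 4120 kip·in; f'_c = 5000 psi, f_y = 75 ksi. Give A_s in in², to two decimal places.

From M_n = 0.85 f'_c a b (d − a/2):
a = d − √(d² − 2M_n/(0.85 f'_c b)) = 24.8 − √(24.8² − 2 × 4120/(0.85 × 5 × 10.2)) = 4.185 in.
A_s = 0.85 f'_c a b / f_y = 0.85 × 5 × 4.185 × 10.2 / 75 = 2.419 in².

A_s ≈ 2.42 in²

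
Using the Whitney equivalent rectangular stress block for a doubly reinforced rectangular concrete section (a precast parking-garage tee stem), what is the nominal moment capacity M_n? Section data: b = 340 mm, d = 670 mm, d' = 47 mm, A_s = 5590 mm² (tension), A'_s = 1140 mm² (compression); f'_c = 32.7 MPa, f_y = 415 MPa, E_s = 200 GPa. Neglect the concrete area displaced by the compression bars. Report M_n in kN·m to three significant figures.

M_n ≈ 1350 kN·m

Assume both tension and compression steel yield.
Net tension couple steel: A_s − A'_s = 4450 mm².
a = (A_s − A'_s) f_y / (0.85 f'_c b) = 1846750/(0.85 × 32.7 × 340) = 195.42 mm.
c = a/β₁ = 195.42/0.816 = 239.49 mm; ε'_s = 0.003(c − d')/c = 0.0024 ≥ f_y/E_s = 0.0021, so compression steel does yield.
M_n = (A_s − A'_s) f_y (d − a/2) + A'_s f_y (d − d') = [1846750 × (670 − 97.71) + 473100 × (670 − 47)] × 10⁻⁶ = 1056.88 + 294.74 = 1351.62 kN·m.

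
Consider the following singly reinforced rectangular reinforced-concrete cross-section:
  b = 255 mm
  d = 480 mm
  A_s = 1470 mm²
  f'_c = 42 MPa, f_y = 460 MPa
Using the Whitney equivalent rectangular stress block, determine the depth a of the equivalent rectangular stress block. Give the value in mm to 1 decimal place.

a ≈ 74.3 mm

T = A_s f_y = 1470 × 460 = 676200 N = 676.2 kN.
Setting C = 0.85 f'_c a b equal to T: a = 676200/(0.85 × 42 × 255) = 74.3 mm.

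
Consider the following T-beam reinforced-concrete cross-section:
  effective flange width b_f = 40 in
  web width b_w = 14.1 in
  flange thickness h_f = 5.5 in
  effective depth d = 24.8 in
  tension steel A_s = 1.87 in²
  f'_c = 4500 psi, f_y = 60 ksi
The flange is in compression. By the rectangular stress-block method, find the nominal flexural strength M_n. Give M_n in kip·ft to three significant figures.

Tension: T = A_s f_y = 1.87 × 60 = 112.2 kips.
Try a within the flange: a = T/(0.85 f'_c b_f) = 112.2/(0.85 × 4.5 × 40) = 0.733 in.
Since a = 0.733 ≤ h_f = 5.5 in, the stress block lies entirely in the flange; analyse as a rectangular beam of width b_f.
M_n = T(d − a/2) = 112.2 × (24.8 − 0.3665) = 2741.4 kip·in.
M_n = 2741.4/12 = 228.45 kip·ft.

M_n ≈ 228 kip·ft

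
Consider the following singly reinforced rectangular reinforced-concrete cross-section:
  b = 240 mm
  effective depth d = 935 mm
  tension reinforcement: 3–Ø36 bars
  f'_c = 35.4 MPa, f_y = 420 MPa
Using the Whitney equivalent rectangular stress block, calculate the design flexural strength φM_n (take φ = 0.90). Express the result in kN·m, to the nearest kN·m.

A_s = 3 × 1018 = 3054 mm².
T = A_s f_y = 3054 × 420 = 1282680 N = 1282.68 kN.
From C = T: a = T/(0.85 f'_c b) = 1282680/(0.85 × 35.4 × 240) = 177.62 mm.
M_n = T(d − a/2) = 1282.68 kN × (935 − 88.81) mm = 1085.39 kN·m.
φM_n = 0.90 × 1085.39 = 976.85 kN·m.

φM_n ≈ 977 kN·m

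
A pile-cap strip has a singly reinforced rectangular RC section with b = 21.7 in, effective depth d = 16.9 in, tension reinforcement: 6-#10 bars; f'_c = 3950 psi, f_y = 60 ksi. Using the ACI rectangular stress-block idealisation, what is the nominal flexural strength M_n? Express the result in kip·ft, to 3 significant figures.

A_s = 6 × 1.27 = 7.62 in².
T = A_s f_y = 7.62 × 60 = 457.2 kips.
a = T/(0.85 f'_c b) = 457.2/(0.85 × 3.95 × 21.7) = 6.275 in.
M_n = T(d − a/2) = 457.2 × (16.9 − 3.1375) = 6292.2 kip·in = 6292.2/12 = 524.35 kip·ft.

M_n ≈ 524 kip·ft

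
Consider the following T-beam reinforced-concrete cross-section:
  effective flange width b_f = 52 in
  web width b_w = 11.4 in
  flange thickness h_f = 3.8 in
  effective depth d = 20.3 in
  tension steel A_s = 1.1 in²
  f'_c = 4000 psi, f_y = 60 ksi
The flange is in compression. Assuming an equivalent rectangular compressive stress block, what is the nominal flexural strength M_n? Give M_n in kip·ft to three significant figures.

M_n ≈ 111 kip·ft

Tension: T = A_s f_y = 1.1 × 60 = 66 kips.
Try a within the flange: a = T/(0.85 f'_c b_f) = 66/(0.85 × 4 × 52) = 0.373 in.
Since a = 0.373 ≤ h_f = 3.8 in, the stress block lies entirely in the flange; analyse as a rectangular beam of width b_f.
M_n = T(d − a/2) = 66 × (20.3 − 0.1865) = 1327.5 kip·in.
M_n = 1327.5/12 = 110.63 kip·ft.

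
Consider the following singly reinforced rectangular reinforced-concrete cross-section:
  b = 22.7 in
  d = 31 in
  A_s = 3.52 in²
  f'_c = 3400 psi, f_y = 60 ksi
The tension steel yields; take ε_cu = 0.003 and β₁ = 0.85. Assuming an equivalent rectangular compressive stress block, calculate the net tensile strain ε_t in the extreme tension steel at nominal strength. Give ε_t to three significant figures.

a = A_s f_y/(0.85 f'_c b) = 3.219 in.
β₁ = 0.85, so c = a/β₁ = 3.219/0.85 = 3.787 in.
From the linear strain diagram with ε_cu = 0.003: ε_t = 0.003 (d − c)/c = 0.003 × (31 − 3.787)/3.787 = 0.0216.
Since ε_t ≥ 0.005, the section is tension-controlled.

ε_t ≈ 0.0216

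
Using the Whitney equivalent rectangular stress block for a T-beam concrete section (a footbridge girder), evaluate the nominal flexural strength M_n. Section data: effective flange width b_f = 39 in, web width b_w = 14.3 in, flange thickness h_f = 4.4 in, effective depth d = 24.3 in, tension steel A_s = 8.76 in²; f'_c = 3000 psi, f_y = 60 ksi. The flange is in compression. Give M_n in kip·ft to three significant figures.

Tension: T = A_s f_y = 8.76 × 60 = 525.6 kips.
Try a within the flange: a = T/(0.85 f'_c b_f) = 525.6/(0.85 × 3 × 39) = 5.285 in.
a = 5.285 > h_f = 4.4 in: the block extends into the web. Split into flange-overhang and web parts.
C_f = 0.85 f'_c (b_f − b_w) h_f = 0.85 × 3 × (39 − 14.3) × 4.4 = 277.1 kips.
Remaining web compression depth: a_w = (T − C_f)/(0.85 f'_c b_w) = (525.6 − 277.1)/(0.85 × 3 × 14.3) = 6.815 in.
M_n = C_f(d − h_f/2) + (T − C_f)(d − a_w/2) = 277.1 × (24.3 − 2.2) + 248.5 × (24.3 − 3.4075) = 6123.9 + 5191.8 = 11315.7 kip·in.
M_n = 11315.7/12 = 942.98 kip·ft.

M_n ≈ 943 kip·ft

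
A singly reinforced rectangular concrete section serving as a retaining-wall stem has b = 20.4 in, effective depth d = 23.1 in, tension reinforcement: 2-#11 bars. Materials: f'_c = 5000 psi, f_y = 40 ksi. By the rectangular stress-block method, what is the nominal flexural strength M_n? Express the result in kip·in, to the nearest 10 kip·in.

M_n ≈ 2790 kip·in

A_s = 2 × 1.56 = 3.12 in².
T = A_s f_y = 3.12 × 40 = 124.8 kips.
a = T/(0.85 f'_c b) = 124.8/(0.85 × 5 × 20.4) = 1.439 in.
M_n = T(d − a/2) = 124.8 × (23.1 − 0.7195) = 2793.1 kip·in.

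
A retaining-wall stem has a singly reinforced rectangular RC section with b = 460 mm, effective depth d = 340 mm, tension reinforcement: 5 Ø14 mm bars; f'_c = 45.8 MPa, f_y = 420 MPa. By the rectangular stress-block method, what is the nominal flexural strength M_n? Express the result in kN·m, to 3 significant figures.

M_n ≈ 107 kN·m

A_s = 5 × 154 = 770 mm².
T = A_s f_y = 770 × 420 = 323400 N = 323.4 kN.
From C = T: a = T/(0.85 f'_c b) = 323400/(0.85 × 45.8 × 460) = 18.06 mm.
M_n = T(d − a/2) = 323.4 kN × (340 − 9.03) mm = 107.04 kN·m.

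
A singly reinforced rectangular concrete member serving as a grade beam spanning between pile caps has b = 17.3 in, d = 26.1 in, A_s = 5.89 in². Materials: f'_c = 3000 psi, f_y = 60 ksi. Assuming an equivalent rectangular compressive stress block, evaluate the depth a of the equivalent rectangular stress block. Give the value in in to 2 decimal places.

T = A_s f_y = 5.89 × 60 = 353.4 kips.
a = T/(0.85 f'_c b) = 353.4/(0.85 × 3 × 17.3) = 8.01 in.

a ≈ 8.01 in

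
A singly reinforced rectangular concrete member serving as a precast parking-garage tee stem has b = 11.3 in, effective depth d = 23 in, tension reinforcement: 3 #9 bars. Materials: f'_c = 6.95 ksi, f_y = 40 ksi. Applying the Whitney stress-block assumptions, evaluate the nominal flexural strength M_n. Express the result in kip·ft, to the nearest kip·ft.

M_n ≈ 221 kip·ft

A_s = 3 × 1 = 3 in².
T = A_s f_y = 3 × 40 = 120 kips.
a = T/(0.85 f'_c b) = 120/(0.85 × 6.95 × 11.3) = 1.798 in.
M_n = T(d − a/2) = 120 × (23 − 0.899) = 2652.1 kip·in = 2652.1/12 = 221.01 kip·ft.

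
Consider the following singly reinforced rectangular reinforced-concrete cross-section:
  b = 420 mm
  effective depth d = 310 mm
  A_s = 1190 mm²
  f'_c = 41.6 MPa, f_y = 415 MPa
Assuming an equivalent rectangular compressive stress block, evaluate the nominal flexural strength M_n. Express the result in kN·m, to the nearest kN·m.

M_n ≈ 145 kN·m

T = A_s f_y = 1190 × 415 = 493850 N = 493.85 kN.
From C = T: a = T/(0.85 f'_c b) = 493850/(0.85 × 41.6 × 420) = 33.25 mm.
M_n = T(d − a/2) = 493.85 kN × (310 − 16.625) mm = 144.88 kN·m.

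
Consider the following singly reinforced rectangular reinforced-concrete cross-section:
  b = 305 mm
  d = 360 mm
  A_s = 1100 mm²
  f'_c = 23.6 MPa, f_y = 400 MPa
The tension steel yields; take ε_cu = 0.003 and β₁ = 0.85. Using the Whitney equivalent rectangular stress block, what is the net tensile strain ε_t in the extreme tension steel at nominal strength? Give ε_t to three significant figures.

ε_t ≈ 0.00976

a = A_s f_y/(0.85 f'_c b) = 71.92 mm.
β₁ = 0.85, so c = a/β₁ = 71.92/0.85 = 84.61 mm.
From the linear strain diagram with ε_cu = 0.003: ε_t = 0.003 (d − c)/c = 0.003 × (360 − 84.61)/84.61 = 0.00976.
Since ε_t ≥ 0.005, the section is tension-controlled.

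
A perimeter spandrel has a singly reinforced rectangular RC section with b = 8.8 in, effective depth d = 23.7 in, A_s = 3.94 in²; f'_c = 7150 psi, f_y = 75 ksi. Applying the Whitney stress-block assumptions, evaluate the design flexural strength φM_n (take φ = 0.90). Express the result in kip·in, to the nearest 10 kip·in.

T = A_s f_y = 3.94 × 75 = 295.5 kips.
a = T/(0.85 f'_c b) = 295.5/(0.85 × 7.15 × 8.8) = 5.525 in.
M_n = T(d − a/2) = 295.5 × (23.7 − 2.7625) = 6187.0 kip·in.
φM_n = 0.90 × 6187.0 = 5568.3 kip·in.

φM_n ≈ 5570 kip·in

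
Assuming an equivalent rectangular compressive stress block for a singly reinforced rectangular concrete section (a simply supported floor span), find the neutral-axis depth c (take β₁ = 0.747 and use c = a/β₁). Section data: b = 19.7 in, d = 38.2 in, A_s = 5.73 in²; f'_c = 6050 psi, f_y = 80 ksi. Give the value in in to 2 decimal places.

c ≈ 6.06 in

T = A_s f_y = 5.73 × 80 = 458.4 kips.
a = T/(0.85 f'_c b) = 458.4/(0.85 × 6.05 × 19.7) = 4.5248 in.
With β₁ = 0.747, c = a/β₁ = 4.5248/0.747 = 6.06 in.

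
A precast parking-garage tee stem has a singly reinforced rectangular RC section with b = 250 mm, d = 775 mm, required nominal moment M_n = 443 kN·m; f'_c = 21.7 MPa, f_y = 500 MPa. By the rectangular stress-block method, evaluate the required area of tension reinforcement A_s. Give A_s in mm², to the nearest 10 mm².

A_s ≈ 1250 mm²

With M_n = 0.85 f'_c a b (d − a/2), solve the quadratic for a:
a = d − √(d² − 2M_n/(0.85 f'_c b)) = 775 − √(775² − 2 × 443×10⁶/(0.85 × 21.7 × 250)) = 135.87 mm.
A_s = 0.85 f'_c a b / f_y = 0.85 × 21.7 × 135.87 × 250 / 500 = 1253.1 mm².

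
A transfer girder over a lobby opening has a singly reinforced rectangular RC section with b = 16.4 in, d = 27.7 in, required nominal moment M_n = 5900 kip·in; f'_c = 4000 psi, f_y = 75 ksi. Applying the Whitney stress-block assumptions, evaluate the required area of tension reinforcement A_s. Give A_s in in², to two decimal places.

A_s ≈ 3.07 in²

From M_n = 0.85 f'_c a b (d − a/2):
a = d − √(d² − 2M_n/(0.85 f'_c b)) = 27.7 − √(27.7² − 2 × 5900/(0.85 × 4 × 16.4)) = 4.127 in.
A_s = 0.85 f'_c a b / f_y = 0.85 × 4 × 4.127 × 16.4 / 75 = 3.068 in².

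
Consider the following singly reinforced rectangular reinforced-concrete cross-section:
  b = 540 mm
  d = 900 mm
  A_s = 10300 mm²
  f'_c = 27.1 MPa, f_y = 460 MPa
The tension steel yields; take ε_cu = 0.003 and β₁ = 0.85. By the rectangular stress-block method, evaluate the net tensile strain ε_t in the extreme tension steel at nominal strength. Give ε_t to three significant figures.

ε_t ≈ 0.00303

a = A_s f_y/(0.85 f'_c b) = 380.90 mm.
β₁ = 0.85, so c = a/β₁ = 380.90/0.85 = 448.12 mm.
From the linear strain diagram with ε_cu = 0.003: ε_t = 0.003 (d − c)/c = 0.003 × (900 − 448.12)/448.12 = 0.00303.
ε_t < 0.004 — the section is over-reinforced for flexure under ACI limits.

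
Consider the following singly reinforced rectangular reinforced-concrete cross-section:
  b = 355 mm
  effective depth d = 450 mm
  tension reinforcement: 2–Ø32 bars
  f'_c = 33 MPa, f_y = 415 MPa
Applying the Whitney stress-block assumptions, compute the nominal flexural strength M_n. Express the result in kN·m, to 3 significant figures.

A_s = 2 × 804 = 1608 mm².
T = A_s f_y = 1608 × 415 = 667320 N = 667.32 kN.
From C = T: a = T/(0.85 f'_c b) = 667320/(0.85 × 33 × 355) = 67.02 mm.
M_n = T(d − a/2) = 667.32 kN × (450 − 33.51) mm = 277.93 kN·m.

M_n ≈ 278 kN·m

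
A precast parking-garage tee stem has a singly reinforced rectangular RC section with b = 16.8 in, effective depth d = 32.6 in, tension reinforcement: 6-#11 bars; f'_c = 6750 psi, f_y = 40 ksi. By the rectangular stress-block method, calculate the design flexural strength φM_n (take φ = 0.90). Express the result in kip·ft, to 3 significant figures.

φM_n ≈ 861 kip·ft

A_s = 6 × 1.56 = 9.36 in².
T = A_s f_y = 9.36 × 40 = 374.4 kips.
a = T/(0.85 f'_c b) = 374.4/(0.85 × 6.75 × 16.8) = 3.884 in.
M_n = T(d − a/2) = 374.4 × (32.6 − 1.942) = 11478.4 kip·in = 11478.4/12 = 956.53 kip·ft.
φM_n = 0.90 × 956.53 = 860.88 kip·ft.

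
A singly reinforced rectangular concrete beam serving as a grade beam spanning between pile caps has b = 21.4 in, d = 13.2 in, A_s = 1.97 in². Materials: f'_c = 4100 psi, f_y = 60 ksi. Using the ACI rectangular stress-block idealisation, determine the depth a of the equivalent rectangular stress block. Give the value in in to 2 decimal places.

T = A_s f_y = 1.97 × 60 = 118.2 kips.
a = T/(0.85 f'_c b) = 118.2/(0.85 × 4.1 × 21.4) = 1.58 in.

a ≈ 1.58 in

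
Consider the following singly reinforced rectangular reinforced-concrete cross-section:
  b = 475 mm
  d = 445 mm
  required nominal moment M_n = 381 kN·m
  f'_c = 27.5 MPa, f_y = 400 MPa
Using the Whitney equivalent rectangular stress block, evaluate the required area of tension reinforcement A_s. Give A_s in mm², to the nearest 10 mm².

A_s ≈ 2370 mm²

With M_n = 0.85 f'_c a b (d − a/2), solve the quadratic for a:
a = d − √(d² − 2M_n/(0.85 f'_c b)) = 445 − √(445² − 2 × 381×10⁶/(0.85 × 27.5 × 475)) = 85.28 mm.
A_s = 0.85 f'_c a b / f_y = 0.85 × 27.5 × 85.28 × 475 / 400 = 2367.2 mm².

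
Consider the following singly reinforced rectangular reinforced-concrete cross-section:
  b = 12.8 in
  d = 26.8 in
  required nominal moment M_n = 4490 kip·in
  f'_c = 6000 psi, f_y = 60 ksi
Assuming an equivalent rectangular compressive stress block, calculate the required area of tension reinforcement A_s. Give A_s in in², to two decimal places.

A_s ≈ 2.94 in²

From M_n = 0.85 f'_c a b (d − a/2):
a = d − √(d² − 2M_n/(0.85 f'_c b)) = 26.8 − √(26.8² − 2 × 4490/(0.85 × 6 × 12.8)) = 2.703 in.
A_s = 0.85 f'_c a b / f_y = 0.85 × 6 × 2.703 × 12.8 / 60 = 2.941 in².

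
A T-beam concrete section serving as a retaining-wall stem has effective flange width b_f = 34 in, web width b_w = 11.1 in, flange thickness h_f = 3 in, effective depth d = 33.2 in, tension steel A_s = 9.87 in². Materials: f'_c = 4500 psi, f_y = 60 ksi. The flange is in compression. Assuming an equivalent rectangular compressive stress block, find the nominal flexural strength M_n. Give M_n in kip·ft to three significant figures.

Tension: T = A_s f_y = 9.87 × 60 = 592.2 kips.
Try a within the flange: a = T/(0.85 f'_c b_f) = 592.2/(0.85 × 4.5 × 34) = 4.554 in.
a = 4.554 > h_f = 3 in: the block extends into the web. Split into flange-overhang and web parts.
C_f = 0.85 f'_c (b_f − b_w) h_f = 0.85 × 4.5 × (34 − 11.1) × 3 = 262.8 kips.
Remaining web compression depth: a_w = (T − C_f)/(0.85 f'_c b_w) = (592.2 − 262.8)/(0.85 × 4.5 × 11.1) = 7.758 in.
M_n = C_f(d − h_f/2) + (T − C_f)(d − a_w/2) = 262.8 × (33.2 − 1.5) + 329.4 × (33.2 − 3.879) = 8330.8 + 9658.3 = 17989.1 kip·in.
M_n = 17989.1/12 = 1499.09 kip·ft.

M_n ≈ 1500 kip·ft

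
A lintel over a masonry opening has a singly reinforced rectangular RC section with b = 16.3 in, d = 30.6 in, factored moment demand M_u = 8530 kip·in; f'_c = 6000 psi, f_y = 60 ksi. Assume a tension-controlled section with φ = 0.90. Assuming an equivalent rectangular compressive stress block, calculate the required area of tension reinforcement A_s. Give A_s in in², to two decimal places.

A_s ≈ 5.52 in²

M_n = M_u/φ = 8530/0.90 = 9477.78 kip·in.
From M_n = 0.85 f'_c a b (d − a/2):
a = d − √(d² − 2M_n/(0.85 f'_c b)) = 30.6 − √(30.6² − 2 × 9477.78/(0.85 × 6 × 16.3)) = 3.985 in.
A_s = 0.85 f'_c a b / f_y = 0.85 × 6 × 3.985 × 16.3 / 60 = 5.521 in².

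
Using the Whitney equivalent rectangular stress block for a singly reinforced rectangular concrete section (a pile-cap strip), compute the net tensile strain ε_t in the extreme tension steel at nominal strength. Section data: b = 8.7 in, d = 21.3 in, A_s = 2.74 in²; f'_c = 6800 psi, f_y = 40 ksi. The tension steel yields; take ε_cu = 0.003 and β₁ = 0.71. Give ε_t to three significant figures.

ε_t ≈ 0.0178

a = A_s f_y/(0.85 f'_c b) = 2.180 in.
β₁ = 0.71, so c = a/β₁ = 2.180/0.71 = 3.070 in.
From the linear strain diagram with ε_cu = 0.003: ε_t = 0.003 (d − c)/c = 0.003 × (21.3 − 3.070)/3.070 = 0.0178.
Since ε_t ≥ 0.005, the section is tension-controlled.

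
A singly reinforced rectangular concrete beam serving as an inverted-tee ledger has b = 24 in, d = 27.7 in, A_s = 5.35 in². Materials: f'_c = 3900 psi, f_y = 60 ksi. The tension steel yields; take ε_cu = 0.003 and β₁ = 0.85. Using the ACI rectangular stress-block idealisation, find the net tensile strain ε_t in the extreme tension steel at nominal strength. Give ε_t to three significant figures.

a = A_s f_y/(0.85 f'_c b) = 4.035 in.
β₁ = 0.85, so c = a/β₁ = 4.035/0.85 = 4.747 in.
From the linear strain diagram with ε_cu = 0.003: ε_t = 0.003 (d − c)/c = 0.003 × (27.7 − 4.747)/4.747 = 0.0145.
Since ε_t ≥ 0.005, the section is tension-controlled.

ε_t ≈ 0.0145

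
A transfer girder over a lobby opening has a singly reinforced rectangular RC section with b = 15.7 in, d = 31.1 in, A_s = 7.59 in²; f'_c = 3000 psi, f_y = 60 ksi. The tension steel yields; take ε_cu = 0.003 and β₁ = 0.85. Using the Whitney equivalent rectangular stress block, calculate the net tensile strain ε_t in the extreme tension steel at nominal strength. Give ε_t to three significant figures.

ε_t ≈ 0.00397

a = A_s f_y/(0.85 f'_c b) = 11.375 in.
β₁ = 0.85, so c = a/β₁ = 11.375/0.85 = 13.382 in.
From the linear strain diagram with ε_cu = 0.003: ε_t = 0.003 (d − c)/c = 0.003 × (31.1 − 13.382)/13.382 = 0.00397.
ε_t < 0.004 — the section is over-reinforced for flexure under ACI limits.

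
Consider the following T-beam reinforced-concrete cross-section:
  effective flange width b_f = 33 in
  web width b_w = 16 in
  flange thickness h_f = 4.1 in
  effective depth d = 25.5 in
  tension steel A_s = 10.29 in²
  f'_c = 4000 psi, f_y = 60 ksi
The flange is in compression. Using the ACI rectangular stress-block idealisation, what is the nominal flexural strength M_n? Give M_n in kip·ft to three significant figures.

Tension: T = A_s f_y = 10.29 × 60 = 617.4 kips.
Try a within the flange: a = T/(0.85 f'_c b_f) = 617.4/(0.85 × 4 × 33) = 5.503 in.
a = 5.503 > h_f = 4.1 in: the block extends into the web. Split into flange-overhang and web parts.
C_f = 0.85 f'_c (b_f − b_w) h_f = 0.85 × 4 × (33 − 16) × 4.1 = 237.0 kips.
Remaining web compression depth: a_w = (T − C_f)/(0.85 f'_c b_w) = (617.4 − 237.0)/(0.85 × 4 × 16) = 6.993 in.
M_n = C_f(d − h_f/2) + (T − C_f)(d − a_w/2) = 237.0 × (25.5 − 2.05) + 380.4 × (25.5 − 3.4965) = 5557.7 + 8370.1 = 13927.8 kip·in.
M_n = 13927.8/12 = 1160.65 kip·ft.

M_n ≈ 1160 kip·ft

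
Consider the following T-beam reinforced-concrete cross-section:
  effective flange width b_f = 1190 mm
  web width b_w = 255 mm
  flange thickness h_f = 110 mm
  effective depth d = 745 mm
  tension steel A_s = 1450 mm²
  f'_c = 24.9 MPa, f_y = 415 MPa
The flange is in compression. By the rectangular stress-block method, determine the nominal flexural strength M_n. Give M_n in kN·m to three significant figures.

M_n ≈ 441 kN·m

Tension: T = A_s f_y = 1450 × 415 = 601750 N.
Try a within the flange: a = T/(0.85 f'_c b_f) = 601750/(0.85 × 24.9 × 1190) = 23.89 mm.
Since a = 23.89 ≤ h_f = 110 mm, the stress block lies entirely in the flange; analyse as a rectangular beam of width b_f.
M_n = T(d − a/2) = 601750 × (745 − 11.945) = 441.12 × 10⁶ N·mm.
M_n = 441.12 kN·m.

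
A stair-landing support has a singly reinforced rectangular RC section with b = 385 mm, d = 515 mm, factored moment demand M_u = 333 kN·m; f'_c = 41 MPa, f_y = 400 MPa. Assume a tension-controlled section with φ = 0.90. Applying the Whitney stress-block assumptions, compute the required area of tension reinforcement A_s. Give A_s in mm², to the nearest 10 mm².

A_s ≈ 1900 mm²

M_n = M_u/φ = 333/0.90 = 370 kN·m.
With M_n = 0.85 f'_c a b (d − a/2), solve the quadratic for a:
a = d − √(d² − 2M_n/(0.85 f'_c b)) = 515 − √(515² − 2 × 370×10⁶/(0.85 × 41 × 385)) = 56.66 mm.
A_s = 0.85 f'_c a b / f_y = 0.85 × 41 × 56.66 × 385 / 400 = 1900.6 mm².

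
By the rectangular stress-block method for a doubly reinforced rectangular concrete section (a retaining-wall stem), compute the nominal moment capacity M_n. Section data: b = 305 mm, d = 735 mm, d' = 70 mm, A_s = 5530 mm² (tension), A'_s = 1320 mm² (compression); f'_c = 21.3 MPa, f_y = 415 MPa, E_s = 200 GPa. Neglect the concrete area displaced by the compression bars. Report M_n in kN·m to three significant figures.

Assume both tension and compression steel yield.
Net tension couple steel: A_s − A'_s = 4210 mm².
a = (A_s − A'_s) f_y / (0.85 f'_c b) = 1747150/(0.85 × 21.3 × 305) = 316.40 mm.
c = a/β₁ = 316.40/0.85 = 372.24 mm; ε'_s = 0.003(c − d')/c = 0.0024 ≥ f_y/E_s = 0.0021, so compression steel does yield.
M_n = (A_s − A'_s) f_y (d − a/2) + A'_s f_y (d − d') = [1747150 × (735 − 158.2) + 547800 × (735 − 70)] × 10⁻⁶ = 1007.76 + 364.29 = 1372.05 kN·m.

M_n ≈ 1370 kN·m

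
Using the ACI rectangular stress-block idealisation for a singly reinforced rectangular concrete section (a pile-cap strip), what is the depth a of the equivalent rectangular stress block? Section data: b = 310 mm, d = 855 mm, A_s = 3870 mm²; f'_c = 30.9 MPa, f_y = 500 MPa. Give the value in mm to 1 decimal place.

T = A_s f_y = 3870 × 500 = 1935000 N = 1935 kN.
Setting C = 0.85 f'_c a b equal to T: a = 1935000/(0.85 × 30.9 × 310) = 237.7 mm.

a ≈ 237.7 mm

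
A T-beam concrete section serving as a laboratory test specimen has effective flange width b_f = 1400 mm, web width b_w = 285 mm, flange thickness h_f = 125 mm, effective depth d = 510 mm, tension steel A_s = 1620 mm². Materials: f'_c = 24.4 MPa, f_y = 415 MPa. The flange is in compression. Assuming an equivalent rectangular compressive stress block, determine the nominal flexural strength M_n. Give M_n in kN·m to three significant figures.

Tension: T = A_s f_y = 1620 × 415 = 672300 N.
Try a within the flange: a = T/(0.85 f'_c b_f) = 672300/(0.85 × 24.4 × 1400) = 23.15 mm.
Since a = 23.15 ≤ h_f = 125 mm, the stress block lies entirely in the flange; analyse as a rectangular beam of width b_f.
M_n = T(d − a/2) = 672300 × (510 − 11.575) = 335.09 × 10⁶ N·mm.
M_n = 335.09 kN·m.

M_n ≈ 335 kN·m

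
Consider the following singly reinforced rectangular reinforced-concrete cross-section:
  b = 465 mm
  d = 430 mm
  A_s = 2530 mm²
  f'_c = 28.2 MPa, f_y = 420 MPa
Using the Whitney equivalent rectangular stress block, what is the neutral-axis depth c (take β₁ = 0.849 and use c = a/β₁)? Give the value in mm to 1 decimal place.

c ≈ 112.3 mm

T = A_s f_y = 2530 × 420 = 1062600 N = 1062.6 kN.
Setting C = 0.85 f'_c a b equal to T: a = 1062600/(0.85 × 28.2 × 465) = 95.334 mm.
With β₁ = 0.849, c = a/β₁ = 95.334/0.849 = 112.3 mm.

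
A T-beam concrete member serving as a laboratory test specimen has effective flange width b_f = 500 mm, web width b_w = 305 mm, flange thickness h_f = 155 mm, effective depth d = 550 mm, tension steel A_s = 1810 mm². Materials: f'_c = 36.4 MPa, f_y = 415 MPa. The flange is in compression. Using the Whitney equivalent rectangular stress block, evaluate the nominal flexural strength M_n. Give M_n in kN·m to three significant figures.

Tension: T = A_s f_y = 1810 × 415 = 751150 N.
Try a within the flange: a = T/(0.85 f'_c b_f) = 751150/(0.85 × 36.4 × 500) = 48.56 mm.
Since a = 48.56 ≤ h_f = 155 mm, the stress block lies entirely in the flange; analyse as a rectangular beam of width b_f.
M_n = T(d − a/2) = 751150 × (550 − 24.28) = 394.89 × 10⁶ N·mm.
M_n = 394.89 kN·m.

M_n ≈ 395 kN·m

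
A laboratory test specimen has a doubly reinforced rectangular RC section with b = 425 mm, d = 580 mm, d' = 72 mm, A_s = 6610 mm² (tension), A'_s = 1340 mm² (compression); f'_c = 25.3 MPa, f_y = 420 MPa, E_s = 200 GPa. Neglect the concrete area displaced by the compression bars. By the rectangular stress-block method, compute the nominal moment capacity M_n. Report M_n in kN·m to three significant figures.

M_n ≈ 1300 kN·m

Assume both tension and compression steel yield.
Net tension couple steel: A_s − A'_s = 5270 mm².
a = (A_s − A'_s) f_y / (0.85 f'_c b) = 2213400/(0.85 × 25.3 × 425) = 242.18 mm.
c = a/β₁ = 242.18/0.85 = 284.92 mm; ε'_s = 0.003(c − d')/c = 0.0022 ≥ f_y/E_s = 0.0021, so compression steel does yield.
M_n = (A_s − A'_s) f_y (d − a/2) + A'_s f_y (d − d') = [2213400 × (580 − 121.09) + 562800 × (580 − 72)] × 10⁻⁶ = 1015.75 + 285.90 = 1301.65 kN·m.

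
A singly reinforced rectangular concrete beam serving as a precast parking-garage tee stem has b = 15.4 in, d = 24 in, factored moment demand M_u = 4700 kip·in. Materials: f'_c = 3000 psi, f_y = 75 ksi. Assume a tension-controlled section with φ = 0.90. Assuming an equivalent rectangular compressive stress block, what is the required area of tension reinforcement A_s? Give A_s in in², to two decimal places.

A_s ≈ 3.35 in²

M_n = M_u/φ = 4700/0.90 = 5222.22 kip·in.
From M_n = 0.85 f'_c a b (d − a/2):
a = d − √(d² − 2M_n/(0.85 f'_c b)) = 24 − √(24² − 2 × 5222.22/(0.85 × 3 × 15.4)) = 6.392 in.
A_s = 0.85 f'_c a b / f_y = 0.85 × 3 × 6.392 × 15.4 / 75 = 3.347 in².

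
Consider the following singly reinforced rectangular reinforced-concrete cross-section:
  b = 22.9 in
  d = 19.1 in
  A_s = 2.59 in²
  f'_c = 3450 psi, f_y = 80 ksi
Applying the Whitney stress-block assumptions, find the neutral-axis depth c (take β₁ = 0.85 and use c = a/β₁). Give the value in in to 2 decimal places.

c ≈ 3.63 in

T = A_s f_y = 2.59 × 80 = 207.2 kips.
a = T/(0.85 f'_c b) = 207.2/(0.85 × 3.45 × 22.9) = 3.0854 in.
With β₁ = 0.85, c = a/β₁ = 3.0854/0.85 = 3.63 in.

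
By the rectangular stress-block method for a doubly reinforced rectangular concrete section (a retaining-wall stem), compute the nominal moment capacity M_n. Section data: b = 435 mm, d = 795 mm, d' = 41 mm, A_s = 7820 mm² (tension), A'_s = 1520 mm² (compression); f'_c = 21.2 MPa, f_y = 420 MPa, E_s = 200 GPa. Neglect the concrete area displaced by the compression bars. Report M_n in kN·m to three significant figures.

M_n ≈ 2140 kN·m

Assume both tension and compression steel yield.
Net tension couple steel: A_s − A'_s = 6300 mm².
a = (A_s − A'_s) f_y / (0.85 f'_c b) = 2646000/(0.85 × 21.2 × 435) = 337.56 mm.
c = a/β₁ = 337.56/0.85 = 397.13 mm; ε'_s = 0.003(c − d')/c = 0.0027 ≥ f_y/E_s = 0.0021, so compression steel does yield.
M_n = (A_s − A'_s) f_y (d − a/2) + A'_s f_y (d − d') = [2646000 × (795 − 168.78) + 638400 × (795 − 41)] × 10⁻⁶ = 1656.98 + 481.35 = 2138.33 kN·m.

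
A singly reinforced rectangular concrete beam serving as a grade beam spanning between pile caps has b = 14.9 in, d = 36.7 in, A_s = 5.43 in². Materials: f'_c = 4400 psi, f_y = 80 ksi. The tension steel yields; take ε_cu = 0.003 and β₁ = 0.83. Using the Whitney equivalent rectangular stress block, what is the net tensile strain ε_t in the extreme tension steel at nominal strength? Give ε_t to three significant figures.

a = A_s f_y/(0.85 f'_c b) = 7.795 in.
β₁ = 0.83, so c = a/β₁ = 7.795/0.83 = 9.392 in.
From the linear strain diagram with ε_cu = 0.003: ε_t = 0.003 (d − c)/c = 0.003 × (36.7 − 9.392)/9.392 = 0.00872.
Since ε_t ≥ 0.005, the section is tension-controlled.

ε_t ≈ 0.00872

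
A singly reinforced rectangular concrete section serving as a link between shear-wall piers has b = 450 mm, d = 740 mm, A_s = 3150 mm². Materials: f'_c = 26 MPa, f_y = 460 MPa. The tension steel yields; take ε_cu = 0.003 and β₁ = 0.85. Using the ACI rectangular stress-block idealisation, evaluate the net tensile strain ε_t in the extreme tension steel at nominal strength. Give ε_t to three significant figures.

a = A_s f_y/(0.85 f'_c b) = 145.70 mm.
β₁ = 0.85, so c = a/β₁ = 145.70/0.85 = 171.41 mm.
From the linear strain diagram with ε_cu = 0.003: ε_t = 0.003 (d − c)/c = 0.003 × (740 − 171.41)/171.41 = 0.00995.
Since ε_t ≥ 0.005, the section is tension-controlled.

ε_t ≈ 0.00995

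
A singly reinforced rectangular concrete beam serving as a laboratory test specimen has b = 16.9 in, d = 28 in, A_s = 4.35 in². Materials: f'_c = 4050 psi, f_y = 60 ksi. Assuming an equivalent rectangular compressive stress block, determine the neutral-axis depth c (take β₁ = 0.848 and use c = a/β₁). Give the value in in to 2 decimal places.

T = A_s f_y = 4.35 × 60 = 261 kips.
a = T/(0.85 f'_c b) = 261/(0.85 × 4.05 × 16.9) = 4.4862 in.
With β₁ = 0.848, c = a/β₁ = 4.4862/0.848 = 5.29 in.

c ≈ 5.29 in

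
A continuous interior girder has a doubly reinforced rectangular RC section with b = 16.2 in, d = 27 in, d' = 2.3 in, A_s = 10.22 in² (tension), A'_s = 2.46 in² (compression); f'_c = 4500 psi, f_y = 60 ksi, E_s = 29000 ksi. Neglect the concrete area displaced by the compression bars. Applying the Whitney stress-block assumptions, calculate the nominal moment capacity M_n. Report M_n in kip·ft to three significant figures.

M_n ≈ 1210 kip·ft

Assume both steels yield.
a = (A_s − A'_s) f_y/(0.85 f'_c b) = (10.22 − 2.46) × 60/(0.85 × 4.5 × 16.2) = 7.514 in.
c = a/β₁ = 7.514/0.825 = 9.108 in; ε'_s = 0.003(c − d')/c = 0.0022 ≥ ε_y = 0.0021, so the compression steel yields.
M_n = (A_s − A'_s) f_y (d − a/2) + A'_s f_y (d − d') = 465.6 × (27 − 3.757) + 147.6 × (27 − 2.3) = 10821.9 + 3645.7 = 14467.6 kip·in = 14467.6/12 = 1205.63 kip·ft.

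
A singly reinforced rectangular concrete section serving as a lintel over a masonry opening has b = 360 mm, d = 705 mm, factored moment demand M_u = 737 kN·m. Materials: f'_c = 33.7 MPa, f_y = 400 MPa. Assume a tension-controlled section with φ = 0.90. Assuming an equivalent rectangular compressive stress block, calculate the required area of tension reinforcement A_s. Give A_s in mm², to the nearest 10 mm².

M_n = M_u/φ = 737/0.90 = 818.889 kN·m.
With M_n = 0.85 f'_c a b (d − a/2), solve the quadratic for a:
a = d − √(d² − 2M_n/(0.85 f'_c b)) = 705 − √(705² − 2 × 818.889×10⁶/(0.85 × 33.7 × 360)) = 123.45 mm.
A_s = 0.85 f'_c a b / f_y = 0.85 × 33.7 × 123.45 × 360 / 400 = 3182.6 mm².

A_s ≈ 3180 mm²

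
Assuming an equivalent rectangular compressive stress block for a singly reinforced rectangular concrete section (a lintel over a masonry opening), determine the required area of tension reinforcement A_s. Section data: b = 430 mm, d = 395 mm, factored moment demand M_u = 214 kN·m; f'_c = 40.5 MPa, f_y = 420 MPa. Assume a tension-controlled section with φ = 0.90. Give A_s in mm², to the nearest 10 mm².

A_s ≈ 1520 mm²

M_n = M_u/φ = 214/0.90 = 237.778 kN·m.
With M_n = 0.85 f'_c a b (d − a/2), solve the quadratic for a:
a = d − √(d² − 2M_n/(0.85 f'_c b)) = 395 − √(395² − 2 × 237.778×10⁶/(0.85 × 40.5 × 430)) = 43.01 mm.
A_s = 0.85 f'_c a b / f_y = 0.85 × 40.5 × 43.01 × 430 / 420 = 1515.9 mm².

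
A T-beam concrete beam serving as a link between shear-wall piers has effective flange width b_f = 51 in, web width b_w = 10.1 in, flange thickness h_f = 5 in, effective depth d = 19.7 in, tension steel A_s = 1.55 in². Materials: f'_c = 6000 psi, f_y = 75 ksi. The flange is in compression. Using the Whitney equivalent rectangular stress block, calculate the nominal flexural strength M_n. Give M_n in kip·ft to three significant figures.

M_n ≈ 189 kip·ft

Tension: T = A_s f_y = 1.55 × 75 = 116.25 kips.
Try a within the flange: a = T/(0.85 f'_c b_f) = 116.25/(0.85 × 6 × 51) = 0.447 in.
Since a = 0.447 ≤ h_f = 5 in, the stress block lies entirely in the flange; analyse as a rectangular beam of width b_f.
M_n = T(d − a/2) = 116.25 × (19.7 − 0.2235) = 2264.1 kip·in.
M_n = 2264.1/12 = 188.68 kip·ft.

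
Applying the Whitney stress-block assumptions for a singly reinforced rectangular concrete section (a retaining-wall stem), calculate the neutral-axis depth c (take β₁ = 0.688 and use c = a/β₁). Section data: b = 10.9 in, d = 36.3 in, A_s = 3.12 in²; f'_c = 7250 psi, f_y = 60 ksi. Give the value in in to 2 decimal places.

T = A_s f_y = 3.12 × 60 = 187.2 kips.
a = T/(0.85 f'_c b) = 187.2/(0.85 × 7.25 × 10.9) = 2.7869 in.
With β₁ = 0.688, c = a/β₁ = 2.7869/0.688 = 4.05 in.

c ≈ 4.05 in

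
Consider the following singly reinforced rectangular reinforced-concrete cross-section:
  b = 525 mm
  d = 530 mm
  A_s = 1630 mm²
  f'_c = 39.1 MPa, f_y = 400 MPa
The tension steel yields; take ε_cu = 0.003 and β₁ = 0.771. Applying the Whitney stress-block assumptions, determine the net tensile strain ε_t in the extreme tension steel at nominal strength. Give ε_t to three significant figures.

ε_t ≈ 0.0298

a = A_s f_y/(0.85 f'_c b) = 37.37 mm.
β₁ = 0.771, so c = a/β₁ = 37.37/0.771 = 48.47 mm.
From the linear strain diagram with ε_cu = 0.003: ε_t = 0.003 (d − c)/c = 0.003 × (530 − 48.47)/48.47 = 0.0298.
Since ε_t ≥ 0.005, the section is tension-controlled.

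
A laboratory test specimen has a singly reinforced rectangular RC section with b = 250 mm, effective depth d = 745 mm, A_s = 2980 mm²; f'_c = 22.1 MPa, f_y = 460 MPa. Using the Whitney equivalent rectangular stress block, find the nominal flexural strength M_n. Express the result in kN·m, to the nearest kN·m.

M_n ≈ 821 kN·m

T = A_s f_y = 2980 × 460 = 1370800 N = 1370.8 kN.
From C = T: a = T/(0.85 f'_c b) = 1370800/(0.85 × 22.1 × 250) = 291.89 mm.
M_n = T(d − a/2) = 1370.8 kN × (745 − 145.945) mm = 821.18 kN·m.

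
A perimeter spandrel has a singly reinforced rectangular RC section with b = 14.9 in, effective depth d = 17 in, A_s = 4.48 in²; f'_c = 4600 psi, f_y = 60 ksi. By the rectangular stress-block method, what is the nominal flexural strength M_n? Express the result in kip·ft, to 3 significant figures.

T = A_s f_y = 4.48 × 60 = 268.8 kips.
a = T/(0.85 f'_c b) = 268.8/(0.85 × 4.6 × 14.9) = 4.614 in.
M_n = T(d − a/2) = 268.8 × (17 − 2.307) = 3949.5 kip·in = 3949.5/12 = 329.13 kip·ft.

M_n ≈ 329 kip·ft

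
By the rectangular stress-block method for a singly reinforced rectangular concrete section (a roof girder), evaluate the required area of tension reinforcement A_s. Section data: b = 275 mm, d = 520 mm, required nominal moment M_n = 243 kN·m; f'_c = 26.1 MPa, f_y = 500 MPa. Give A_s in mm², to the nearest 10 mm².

With M_n = 0.85 f'_c a b (d − a/2), solve the quadratic for a:
a = d − √(d² − 2M_n/(0.85 f'_c b)) = 520 − √(520² − 2 × 243×10⁶/(0.85 × 26.1 × 275)) = 83.26 mm.
A_s = 0.85 f'_c a b / f_y = 0.85 × 26.1 × 83.26 × 275 / 500 = 1015.9 mm².

A_s ≈ 1020 mm²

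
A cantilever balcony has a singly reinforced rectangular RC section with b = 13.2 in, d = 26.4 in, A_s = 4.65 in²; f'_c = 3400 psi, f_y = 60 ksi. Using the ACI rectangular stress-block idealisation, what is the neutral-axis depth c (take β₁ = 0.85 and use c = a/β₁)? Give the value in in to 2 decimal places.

T = A_s f_y = 4.65 × 60 = 279 kips.
a = T/(0.85 f'_c b) = 279/(0.85 × 3.4 × 13.2) = 7.3136 in.
With β₁ = 0.85, c = a/β₁ = 7.3136/0.85 = 8.60 in.

c ≈ 8.60 in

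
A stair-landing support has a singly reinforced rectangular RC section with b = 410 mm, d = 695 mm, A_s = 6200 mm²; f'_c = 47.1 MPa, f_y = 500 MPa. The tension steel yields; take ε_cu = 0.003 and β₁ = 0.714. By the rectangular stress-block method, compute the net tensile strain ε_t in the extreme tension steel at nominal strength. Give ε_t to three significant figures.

ε_t ≈ 0.00488

a = A_s f_y/(0.85 f'_c b) = 188.86 mm.
β₁ = 0.714, so c = a/β₁ = 188.86/0.714 = 264.51 mm.
From the linear strain diagram with ε_cu = 0.003: ε_t = 0.003 (d − c)/c = 0.003 × (695 − 264.51)/264.51 = 0.00488.
ε_t is between 0.004 and 0.005 — transition zone.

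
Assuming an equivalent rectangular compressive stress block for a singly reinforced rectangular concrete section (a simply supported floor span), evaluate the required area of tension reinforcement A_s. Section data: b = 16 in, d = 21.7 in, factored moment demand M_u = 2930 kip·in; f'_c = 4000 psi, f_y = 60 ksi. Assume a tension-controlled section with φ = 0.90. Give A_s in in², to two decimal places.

A_s ≈ 2.68 in²

M_n = M_u/φ = 2930/0.90 = 3255.56 kip·in.
From M_n = 0.85 f'_c a b (d − a/2):
a = d − √(d² − 2M_n/(0.85 f'_c b)) = 21.7 − √(21.7² − 2 × 3255.56/(0.85 × 4 × 16)) = 2.960 in.
A_s = 0.85 f'_c a b / f_y = 0.85 × 4 × 2.960 × 16 / 60 = 2.684 in².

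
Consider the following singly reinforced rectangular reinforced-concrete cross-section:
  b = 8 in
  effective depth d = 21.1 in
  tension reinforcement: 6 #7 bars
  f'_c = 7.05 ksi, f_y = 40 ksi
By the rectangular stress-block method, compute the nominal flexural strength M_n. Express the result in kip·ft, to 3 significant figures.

M_n ≈ 235 kip·ft

A_s = 6 × 0.6 = 3.6 in².
T = A_s f_y = 3.6 × 40 = 144 kips.
a = T/(0.85 f'_c b) = 144/(0.85 × 7.05 × 8) = 3.004 in.
M_n = T(d − a/2) = 144 × (21.1 − 1.502) = 2822.1 kip·in = 2822.1/12 = 235.18 kip·ft.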